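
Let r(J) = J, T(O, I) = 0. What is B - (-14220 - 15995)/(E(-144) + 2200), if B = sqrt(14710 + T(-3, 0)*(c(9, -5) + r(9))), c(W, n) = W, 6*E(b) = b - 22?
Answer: 90645/6517 + sqrt(14710) ≈ 135.19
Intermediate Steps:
E(b) = -11/3 + b/6 (E(b) = (b - 22)/6 = (-22 + b)/6 = -11/3 + b/6)
B = sqrt(14710) (B = sqrt(14710 + 0*(9 + 9)) = sqrt(14710 + 0*18) = sqrt(14710 + 0) = sqrt(14710) ≈ 121.28)
B - (-14220 - 15995)/(E(-144) + 2200) = sqrt(14710) - (-14220 - 15995)/((-11/3 + (1/6)*(-144)) + 2200) = sqrt(14710) - (-30215)/((-11/3 - 24) + 2200) = sqrt(14710) - (-30215)/(-83/3 + 2200) = sqrt(14710) - (-30215)/6517/3 = sqrt(14710) - (-30215)*3/6517 = sqrt(14710) - 1*(-90645/6517) = sqrt(14710) + 90645/6517 = 90645/6517 + sqrt(14710)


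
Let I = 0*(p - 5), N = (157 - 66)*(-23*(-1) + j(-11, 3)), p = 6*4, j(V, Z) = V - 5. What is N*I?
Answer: 0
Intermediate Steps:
j(V, Z) = -5 + V
p = 24
N = 637 (N = (157 - 66)*(-23*(-1) + (-5 - 11)) = 91*(23 - 16) = 91*7 = 637)
I = 0 (I = 0*(24 - 5) = 0*19 = 0)
N*I = 637*0 = 0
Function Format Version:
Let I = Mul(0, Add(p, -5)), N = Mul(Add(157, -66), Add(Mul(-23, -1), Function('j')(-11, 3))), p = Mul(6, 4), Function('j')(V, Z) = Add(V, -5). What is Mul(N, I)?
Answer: 0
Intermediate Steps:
Function('j')(V, Z) = Add(-5, V)
p = 24
N = 637 (N = Mul(Add(157, -66), Add(Mul(-23, -1), Add(-5, -11))) = Mul(91, Add(23, -16)) = Mul(91, 7) = 637)
I = 0 (I = Mul(0, Add(24, -5)) = Mul(0, 19) = 0)
Mul(N, I) = Mul(637, 0) = 0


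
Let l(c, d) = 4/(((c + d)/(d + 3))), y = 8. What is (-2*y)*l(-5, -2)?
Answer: 64/7 ≈ 9.1429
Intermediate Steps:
l(c, d) = 4*(3 + d)/(c + d) (l(c, d) = 4/(((c + d)/(3 + d))) = 4*((3 + d)/(c + d)) = 4*(3 + d)/(c + d))
(-2*y)*l(-5, -2) = (-2*8)*(4*(3 - 2)/(-5 - 2)) = -64/(-7) = -64*(-1)/7 = -16*(-4/7) = 64/7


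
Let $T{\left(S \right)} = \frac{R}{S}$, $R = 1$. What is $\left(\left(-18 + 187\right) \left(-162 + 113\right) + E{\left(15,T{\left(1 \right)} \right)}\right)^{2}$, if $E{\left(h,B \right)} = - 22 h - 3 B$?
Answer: $74200996$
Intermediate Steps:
$T{\left(S \right)} = \frac{1}{S}$ ($T{\left(S \right)} = 1 \frac{1}{S} = \frac{1}{S}$)
$\left(\left(-18 + 187\right) \left(-162 + 113\right) + E{\left(15,T{\left(1 \right)} \right)}\right)^{2} = \left(\left(-18 + 187\right) \left(-162 + 113\right) - \left(330 + \frac{3}{1}\right)\right)^{2} = \left(169 \left(-49\right) - 333\right)^{2} = \left(-8281 - 333\right)^{2} = \left(-8614\right)^{2} = 74200996$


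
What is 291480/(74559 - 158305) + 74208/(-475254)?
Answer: -927831148/255132189 ≈ -3.6367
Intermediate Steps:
291480/(74559 - 158305) + 74208/(-475254) = 291480/(-83746) + 74208*(-1/475254) = 291480*(-1/83746) - 12368/79209 = -145740/41873 - 12368/79209 = -927831148/255132189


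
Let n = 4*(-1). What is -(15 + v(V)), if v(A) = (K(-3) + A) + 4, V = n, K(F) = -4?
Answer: -11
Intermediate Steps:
n = -4
V = -4
v(A) = A (v(A) = (-4 + A) + 4 = A)
-(15 + v(V)) = -(15 - 4) = -1*11 = -11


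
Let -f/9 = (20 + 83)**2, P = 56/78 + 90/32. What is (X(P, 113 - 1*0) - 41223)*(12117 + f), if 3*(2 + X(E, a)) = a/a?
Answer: 3436653112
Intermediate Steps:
P = 2203/624 (P = 56*(1/78) + 90*(1/32) = 28/39 + 45/16 = 2203/624 ≈ 3.5304)
f = -95481 (f = -9*(20 + 83)**2 = -9*103**2 = -9*10609 = -95481)
X(E, a) = -5/3 (X(E, a) = -2 + (a/a)/3 = -2 + (1/3)*1 = -2 + 1/3 = -5/3)
(X(P, 113 - 1*0) - 41223)*(12117 + f) = (-5/3 - 41223)*(12117 - 95481) = -123674/3*(-83364) = 3436653112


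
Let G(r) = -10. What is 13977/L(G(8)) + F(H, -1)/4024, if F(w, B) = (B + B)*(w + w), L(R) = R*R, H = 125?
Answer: 7024181/50300 ≈ 139.65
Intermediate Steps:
L(R) = R²
F(w, B) = 4*B*w (F(w, B) = (2*B)*(2*w) = 4*B*w)
13977/L(G(8)) + F(H, -1)/4024 = 13977/((-10)²) + (4*(-1)*125)/4024 = 13977/100 - 500*1/4024 = 13977*(1/100) - 125/1006 = 13977/100 - 125/1006 = 7024181/50300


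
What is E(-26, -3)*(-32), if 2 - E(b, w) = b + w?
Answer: -992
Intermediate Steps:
E(b, w) = 2 - b - w (E(b, w) = 2 - (b + w) = 2 + (-b - w) = 2 - b - w)
E(-26, -3)*(-32) = (2 - 1*(-26) - 1*(-3))*(-32) = (2 + 26 + 3)*(-32) = 31*(-32) = -992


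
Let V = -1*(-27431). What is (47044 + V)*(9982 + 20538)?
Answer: 2272977000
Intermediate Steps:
V = 27431
(47044 + V)*(9982 + 20538) = (47044 + 27431)*(9982 + 20538) = 74475*30520 = 2272977000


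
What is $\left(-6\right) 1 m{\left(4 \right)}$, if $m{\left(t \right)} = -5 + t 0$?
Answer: $30$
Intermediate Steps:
$m{\left(t \right)} = -5$ ($m{\left(t \right)} = -5 + 0 = -5$)
$\left(-6\right) 1 m{\left(4 \right)} = \left(-6\right) 1 \left(-5\right) = \left(-6\right) \left(-5\right) = 30$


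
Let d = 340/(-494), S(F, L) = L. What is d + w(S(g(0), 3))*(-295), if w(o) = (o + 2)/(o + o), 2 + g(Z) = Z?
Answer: -365345/1482 ≈ -246.52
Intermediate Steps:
g(Z) = -2 + Z
w(o) = (2 + o)/(2*o) (w(o) = (2 + o)/((2*o)) = (2 + o)*(1/(2*o)) = (2 + o)/(2*o))
d = -170/247 (d = 340*(-1/494) = -170/247 ≈ -0.68826)
d + w(S(g(0), 3))*(-295) = -170/247 + ((1/2)*(2 + 3)/3)*(-295) = -170/247 + ((1/2)*(1/3)*5)*(-295) = -170/247 + (5/6)*(-295) = -170/247 - 1475/6 = -365345/1482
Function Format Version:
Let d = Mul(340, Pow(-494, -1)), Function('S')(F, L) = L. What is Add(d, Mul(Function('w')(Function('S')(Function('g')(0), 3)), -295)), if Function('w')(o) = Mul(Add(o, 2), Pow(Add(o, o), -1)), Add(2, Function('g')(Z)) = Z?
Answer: Rational(-365345, 1482) ≈ -246.52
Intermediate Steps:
Function('g')(Z) = Add(-2, Z)
Function('w')(o) = Mul(Rational(1, 2), Pow(o, -1), Add(2, o)) (Function('w')(o) = Mul(Add(2, o), Pow(Mul(2, o), -1)) = Mul(Add(2, o), Mul(Rational(1, 2), Pow(o, -1))) = Mul(Rational(1, 2), Pow(o, -1), Add(2, o)))
d = Rational(-170, 247) (d = Mul(340, Rational(-1, 494)) = Rational(-170, 247) ≈ -0.68826)
Add(d, Mul(Function('w')(Function('S')(Function('g')(0), 3)), -295)) = Add(Rational(-170, 247), Mul(Mul(Rational(1, 2), Pow(3, -1), Add(2, 3)), -295)) = Add(Rational(-170, 247), Mul(Mul(Rational(1, 2), Rational(1, 3), 5), -295)) = Add(Rational(-170, 247), Mul(Rational(5, 6), -295)) = Add(Rational(-170, 247), Rational(-1475, 6)) = Rational(-365345, 1482)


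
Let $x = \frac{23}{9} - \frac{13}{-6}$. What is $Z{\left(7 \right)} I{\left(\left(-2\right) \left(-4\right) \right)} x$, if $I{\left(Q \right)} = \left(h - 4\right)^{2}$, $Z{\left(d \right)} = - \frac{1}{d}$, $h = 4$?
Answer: $0$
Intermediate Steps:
$x = \frac{85}{18}$ ($x = 23 \cdot \frac{1}{9} - - \frac{13}{6} = \frac{23}{9} + \frac{13}{6} = \frac{85}{18} \approx 4.7222$)
$I{\left(Q \right)} = 0$ ($I{\left(Q \right)} = \left(4 - 4\right)^{2} = 0^{2} = 0$)
$Z{\left(7 \right)} I{\left(\left(-2\right) \left(-4\right) \right)} x = - \frac{1}{7} \cdot 0 \cdot \frac{85}{18} = \left(-1\right) \frac{1}{7} \cdot 0 \cdot \frac{85}{18} = \left(- \frac{1}{7}\right) 0 \cdot \frac{85}{18} = 0 \cdot \frac{85}{18} = 0$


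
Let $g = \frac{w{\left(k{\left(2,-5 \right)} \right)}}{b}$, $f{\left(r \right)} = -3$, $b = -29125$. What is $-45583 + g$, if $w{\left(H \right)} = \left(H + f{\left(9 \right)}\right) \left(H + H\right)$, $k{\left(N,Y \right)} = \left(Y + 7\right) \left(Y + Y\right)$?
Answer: $- \frac{265521159}{5825} \approx -45583.0$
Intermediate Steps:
$k{\left(N,Y \right)} = 2 Y \left(7 + Y\right)$ ($k{\left(N,Y \right)} = \left(7 + Y\right) 2 Y = 2 Y \left(7 + Y\right)$)
$w{\left(H \right)} = 2 H \left(-3 + H\right)$ ($w{\left(H \right)} = \left(H - 3\right) \left(H + H\right) = \left(-3 + H\right) 2 H = 2 H \left(-3 + H\right)$)
$g = - \frac{184}{5825}$ ($g = \frac{2 \cdot 2 \left(-5\right) \left(7 - 5\right) \left(-3 + 2 \left(-5\right) \left(7 - 5\right)\right)}{-29125} = 2 \cdot 2 \left(-5\right) 2 \left(-3 + 2 \left(-5\right) 2\right) \left(- \frac{1}{29125}\right) = 2 \left(-20\right) \left(-3 - 20\right) \left(- \frac{1}{29125}\right) = 2 \left(-20\right) \left(-23\right) \left(- \frac{1}{29125}\right) = 920 \left(- \frac{1}{29125}\right) = - \frac{184}{5825} \approx -0.031588$)
$-45583 + g = -45583 - \frac{184}{5825} = - \frac{265521159}{5825}$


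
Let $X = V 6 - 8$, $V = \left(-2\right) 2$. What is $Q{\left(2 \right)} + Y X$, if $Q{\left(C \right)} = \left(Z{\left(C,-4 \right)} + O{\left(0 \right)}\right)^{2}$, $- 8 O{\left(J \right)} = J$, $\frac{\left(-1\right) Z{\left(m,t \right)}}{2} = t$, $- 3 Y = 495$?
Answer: $5344$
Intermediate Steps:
$Y = -165$ ($Y = \left(- \frac{1}{3}\right) 495 = -165$)
$Z{\left(m,t \right)} = - 2 t$
$O{\left(J \right)} = - \frac{J}{8}$
$V = -4$
$X = -32$ ($X = \left(-4\right) 6 - 8 = -24 - 8 = -32$)
$Q{\left(C \right)} = 64$ ($Q{\left(C \right)} = \left(\left(-2\right) \left(-4\right) - 0\right)^{2} = \left(8 + 0\right)^{2} = 8^{2} = 64$)
$Q{\left(2 \right)} + Y X = 64 - -5280 = 64 + 5280 = 5344$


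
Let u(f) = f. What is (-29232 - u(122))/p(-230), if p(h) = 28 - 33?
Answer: 29354/5 ≈ 5870.8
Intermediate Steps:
p(h) = -5
(-29232 - u(122))/p(-230) = (-29232 - 1*122)/(-5) = (-29232 - 122)*(-⅕) = -29354*(-⅕) = 29354/5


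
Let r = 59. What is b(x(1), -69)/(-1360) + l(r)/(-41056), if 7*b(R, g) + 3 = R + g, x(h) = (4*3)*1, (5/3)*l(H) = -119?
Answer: 196443/24428320 ≈ 0.0080416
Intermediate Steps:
l(H) = -357/5 (l(H) = (⅗)*(-119) = -357/5)
x(h) = 12 (x(h) = 12*1 = 12)
b(R, g) = -3/7 + R/7 + g/7 (b(R, g) = -3/7 + (R + g)/7 = -3/7 + (R/7 + g/7) = -3/7 + R/7 + g/7)
b(x(1), -69)/(-1360) + l(r)/(-41056) = (-3/7 + (⅐)*12 + (⅐)*(-69))/(-1360) - 357/5/(-41056) = (-3/7 + 12/7 - 69/7)*(-1/1360) - 357/5*(-1/41056) = -60/7*(-1/1360) + 357/205280 = 3/476 + 357/205280 = 196443/24428320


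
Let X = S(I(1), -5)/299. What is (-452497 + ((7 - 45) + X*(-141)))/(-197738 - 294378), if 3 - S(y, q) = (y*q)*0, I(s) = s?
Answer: 33827097/36785671 ≈ 0.91957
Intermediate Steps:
S(y, q) = 3 (S(y, q) = 3 - y*q*0 = 3 - q*y*0 = 3 - 1*0 = 3 + 0 = 3)
X = 3/299 ≈ 0.010033
(-452497 + ((7 - 45) + X*(-141)))/(-197738 - 294378) = (-452497 + ((7 - 45) + (3/299)*(-141)))/(-197738 - 294378) = (-452497 + (-38 - 423/299))/(-492116) = (-452497 - 11785/299)*(-1/492116) = -135308388/299*(-1/492116) = 33827097/36785671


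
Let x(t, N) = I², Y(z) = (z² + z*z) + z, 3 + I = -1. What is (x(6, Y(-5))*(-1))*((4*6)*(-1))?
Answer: 384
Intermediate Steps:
I = -4 (I = -3 - 1 = -4)
Y(z) = z + 2*z² (Y(z) = (z² + z²) + z = 2*z² + z = z + 2*z²)
x(t, N) = 16 (x(t, N) = (-4)² = 16)
(x(6, Y(-5))*(-1))*((4*6)*(-1)) = (16*(-1))*((4*6)*(-1)) = -384*(-1) = -16*(-24) = 384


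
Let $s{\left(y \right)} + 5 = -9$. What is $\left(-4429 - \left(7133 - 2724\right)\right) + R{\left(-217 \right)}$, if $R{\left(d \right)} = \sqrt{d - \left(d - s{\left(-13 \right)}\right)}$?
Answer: $-8838 + i \sqrt{14} \approx -8838.0 + 3.7417 i$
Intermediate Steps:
$s{\left(y \right)} = -14$ ($s{\left(y \right)} = -5 - 9 = -14$)
$R{\left(d \right)} = i \sqrt{14}$ ($R{\left(d \right)} = \sqrt{d - \left(14 + d\right)} = \sqrt{-14} = i \sqrt{14}$)
$\left(-4429 - \left(7133 - 2724\right)\right) + R{\left(-217 \right)} = \left(-4429 - \left(7133 - 2724\right)\right) + i \sqrt{14} = \left(-4429 - 4409\right) + i \sqrt{14} = -8838 + i \sqrt{14}$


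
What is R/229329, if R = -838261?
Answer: -838261/229329 ≈ -3.6553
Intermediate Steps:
R/229329 = -838261/229329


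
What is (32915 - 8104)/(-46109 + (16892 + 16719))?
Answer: -24811/12498 ≈ -1.9852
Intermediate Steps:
(32915 - 8104)/(-46109 + (16892 + 16719)) = 24811/(-46109 + 33611) = 24811/(-12498) = 24811*(-1/12498) = -24811/12498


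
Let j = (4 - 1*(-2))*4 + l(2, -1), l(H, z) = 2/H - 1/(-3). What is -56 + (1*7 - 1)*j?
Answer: 96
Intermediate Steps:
l(H, z) = 1/3 + 2/H (l(H, z) = 2/H - 1*(-1/3) = 2/H + 1/3 = 1/3 + 2/H)
j = 76/3 (j = (4 - 1*(-2))*4 + (1/3)*(6 + 2)/2 = (4 + 2)*4 + (1/3)*(1/2)*8 = 6*4 + 4/3 = 24 + 4/3 = 76/3 ≈ 25.333)
-56 + (1*7 - 1)*j = -56 + (1*7 - 1)*(76/3) = -56 + (7 - 1)*(76/3) = -56 + 6*(76/3) = -56 + 152 = 96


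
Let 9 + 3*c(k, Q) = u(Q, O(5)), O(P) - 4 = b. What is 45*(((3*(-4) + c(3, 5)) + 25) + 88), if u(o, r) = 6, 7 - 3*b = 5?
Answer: 4500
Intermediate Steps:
b = ⅔ (b = 7/3 - ⅓*5 = 7/3 - 5/3 = ⅔ ≈ 0.66667)
O(P) = 14/3 (O(P) = 4 + ⅔ = 14/3)
c(k, Q) = -1 (c(k, Q) = -3 + (⅓)*6 = -3 + 2 = -1)
45*(((3*(-4) + c(3, 5)) + 25) + 88) = 45*(((3*(-4) - 1) + 25) + 88) = 45*(((-12 - 1) + 25) + 88) = 45*((-13 + 25) + 88) = 45*(12 + 88) = 45*100 = 4500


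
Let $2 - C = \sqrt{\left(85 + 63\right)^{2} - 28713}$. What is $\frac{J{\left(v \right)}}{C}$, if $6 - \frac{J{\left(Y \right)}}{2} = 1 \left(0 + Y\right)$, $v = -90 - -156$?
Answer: $- \frac{80}{2271} - \frac{40 i \sqrt{6809}}{2271} \approx -0.035227 - 1.4534 i$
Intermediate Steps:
$v = 66$ ($v = -90 + 156 = 66$)
$C = 2 - i \sqrt{6809}$ ($C = 2 - \sqrt{\left(85 + 63\right)^{2} - 28713} = 2 - \sqrt{148^{2} - 28713} = 2 - \sqrt{21904 - 28713} = 2 - \sqrt{-6809} = 2 - i \sqrt{6809} \approx 2.0 - 82.517 i$)
$J{\left(Y \right)} = 12 - 2 Y$ ($J{\left(Y \right)} = 12 - 2 \cdot 1 \left(0 + Y\right) = 12 - 2 \cdot 1 Y = 12 - 2 Y$)
$\frac{J{\left(v \right)}}{C} = \frac{12 - 132}{2 - i \sqrt{6809}} = - \frac{120}{2 - i \sqrt{6809}}$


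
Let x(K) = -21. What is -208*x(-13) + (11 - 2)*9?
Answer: 4449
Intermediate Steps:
-208*x(-13) + (11 - 2)*9 = -208*(-21) + (11 - 2)*9 = 4368 + 9*9 = 4368 + 81 = 4449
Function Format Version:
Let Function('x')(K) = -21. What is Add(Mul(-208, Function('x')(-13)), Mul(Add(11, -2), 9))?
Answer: 4449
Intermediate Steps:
Add(Mul(-208, Function('x')(-13)), Mul(Add(11, -2), 9)) = Add(Mul(-208, -21), Mul(Add(11, -2), 9)) = Add(4368, Mul(9, 9)) = Add(4368, 81) = 4449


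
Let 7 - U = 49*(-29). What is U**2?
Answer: 2039184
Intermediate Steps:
U = 1428 (U = 7 - 49*(-29) = 7 - 1*(-1421) = 7 + 1421 = 1428)
U**2 = 1428**2 = 2039184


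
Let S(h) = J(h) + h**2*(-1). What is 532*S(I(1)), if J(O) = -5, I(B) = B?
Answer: -3192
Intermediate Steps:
S(h) = -5 - h**2 (S(h) = -5 + h**2*(-1) = -5 - h**2)
532*S(I(1)) = 532*(-5 - 1*1**2) = 532*(-5 - 1*1) = 532*(-5 - 1) = 532*(-6) = -3192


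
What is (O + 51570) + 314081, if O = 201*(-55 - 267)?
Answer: 300929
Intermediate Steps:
O = -64722 (O = 201*(-322) = -64722)
(O + 51570) + 314081 = (-64722 + 51570) + 314081 = -13152 + 314081 = 300929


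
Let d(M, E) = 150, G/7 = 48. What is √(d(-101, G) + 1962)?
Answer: 8*√33 ≈ 45.956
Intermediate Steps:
G = 336 (G = 7*48 = 336)
√(d(-101, G) + 1962) = √(150 + 1962) = √2112 = 8*√33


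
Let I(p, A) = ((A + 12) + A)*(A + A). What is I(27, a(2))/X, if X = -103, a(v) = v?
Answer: -64/103 ≈ -0.62136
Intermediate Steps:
I(p, A) = 2*A*(12 + 2*A) (I(p, A) = ((12 + A) + A)*(2*A) = (12 + 2*A)*(2*A) = 2*A*(12 + 2*A))
I(27, a(2))/X = (4*2*(6 + 2))/(-103) = (4*2*8)*(-1/103) = 64*(-1/103) = -64/103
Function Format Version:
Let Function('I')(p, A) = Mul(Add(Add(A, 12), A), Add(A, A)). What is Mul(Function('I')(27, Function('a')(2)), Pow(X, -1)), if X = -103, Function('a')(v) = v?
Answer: Rational(-64, 103) ≈ -0.62136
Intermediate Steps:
Function('I')(p, A) = Mul(2, A, Add(12, Mul(2, A))) (Function('I')(p, A) = Mul(Add(Add(12, A), A), Mul(2, A)) = Mul(Add(12, Mul(2, A)), Mul(2, A)) = Mul(2, A, Add(12, Mul(2, A))))
Mul(Function('I')(27, Function('a')(2)), Pow(X, -1)) = Mul(Mul(4, 2, Add(6, 2)), Pow(-103, -1)) = Mul(Mul(4, 2, 8), Rational(-1, 103)) = Mul(64, Rational(-1, 103)) = Rational(-64, 103)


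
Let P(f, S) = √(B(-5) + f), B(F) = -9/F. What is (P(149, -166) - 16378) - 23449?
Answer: -39827 + √3770/5 ≈ -39815.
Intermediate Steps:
P(f, S) = √(9/5 + f) (P(f, S) = √(-9/(-5) + f) = √(-9*(-⅕) + f) = √(9/5 + f))
(P(149, -166) - 16378) - 23449 = (√(45 + 25*149)/5 - 16378) - 23449 = (√(45 + 3725)/5 - 16378) - 23449 = (√3770/5 - 16378) - 23449 = (-16378 + √3770/5) - 23449 = -39827 + √3770/5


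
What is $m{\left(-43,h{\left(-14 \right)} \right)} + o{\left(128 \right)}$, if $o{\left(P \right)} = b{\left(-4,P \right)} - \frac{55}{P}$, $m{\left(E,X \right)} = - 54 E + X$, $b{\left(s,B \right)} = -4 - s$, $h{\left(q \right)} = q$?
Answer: $\frac{295369}{128} \approx 2307.6$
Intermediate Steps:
$m{\left(E,X \right)} = X - 54 E$
$o{\left(P \right)} = - \frac{55}{P}$ ($o{\left(P \right)} = \left(-4 - -4\right) - \frac{55}{P} = \left(-4 + 4\right) - \frac{55}{P} = 0 - \frac{55}{P} = - \frac{55}{P}$)
$m{\left(-43,h{\left(-14 \right)} \right)} + o{\left(128 \right)} = \left(-14 - -2322\right) - \frac{55}{128} = \left(-14 + 2322\right) - \frac{55}{128} = 2308 - \frac{55}{128} = \frac{295369}{128}$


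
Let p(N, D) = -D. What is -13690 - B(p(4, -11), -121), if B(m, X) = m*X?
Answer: -12359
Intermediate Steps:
B(m, X) = X*m
-13690 - B(p(4, -11), -121) = -13690 - (-121)*(-1*(-11)) = -13690 - (-121)*11 = -13690 - 1*(-1331) = -13690 + 1331 = -12359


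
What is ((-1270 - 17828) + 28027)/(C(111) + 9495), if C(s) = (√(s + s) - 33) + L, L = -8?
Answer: 42207383/44688947 - 8929*√222/89377894 ≈ 0.94298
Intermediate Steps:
C(s) = -41 + √2*√s (C(s) = (√(s + s) - 33) - 8 = (√(2*s) - 33) - 8 = (√2*√s - 33) - 8 = (-33 + √2*√s) - 8 = -41 + √2*√s)
((-1270 - 17828) + 28027)/(C(111) + 9495) = ((-1270 - 17828) + 28027)/((-41 + √2*√111) + 9495) = (-19098 + 28027)/((-41 + √222) + 9495) = 8929/(9454 + √222)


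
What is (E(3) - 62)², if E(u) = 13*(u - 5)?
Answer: 7744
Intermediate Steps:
E(u) = -65 + 13*u (E(u) = 13*(-5 + u) = -65 + 13*u)
(E(3) - 62)² = ((-65 + 13*3) - 62)² = ((-65 + 39) - 62)² = (-26 - 62)² = (-88)² = 7744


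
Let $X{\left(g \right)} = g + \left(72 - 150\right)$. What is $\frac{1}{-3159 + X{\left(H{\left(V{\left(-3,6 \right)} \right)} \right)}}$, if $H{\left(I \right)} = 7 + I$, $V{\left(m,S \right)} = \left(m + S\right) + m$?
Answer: $- \frac{1}{3230} \approx -0.0003096$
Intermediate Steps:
$V{\left(m,S \right)} = S + 2 m$ ($V{\left(m,S \right)} = \left(S + m\right) + m = S + 2 m$)
$X{\left(g \right)} = -78 + g$ ($X{\left(g \right)} = g - 78 = -78 + g$)
$\frac{1}{-3159 + X{\left(H{\left(V{\left(-3,6 \right)} \right)} \right)}} = \frac{1}{-3159 + \left(-78 + \left(7 + \left(6 + 2 \left(-3\right)\right)\right)\right)} = \frac{1}{-3159 + \left(-78 + \left(7 + \left(6 - 6\right)\right)\right)} = \frac{1}{-3159 + \left(-78 + \left(7 + 0\right)\right)} = \frac{1}{-3159 + \left(-78 + 7\right)} = \frac{1}{-3159 - 71} = \frac{1}{-3230} = - \frac{1}{3230}$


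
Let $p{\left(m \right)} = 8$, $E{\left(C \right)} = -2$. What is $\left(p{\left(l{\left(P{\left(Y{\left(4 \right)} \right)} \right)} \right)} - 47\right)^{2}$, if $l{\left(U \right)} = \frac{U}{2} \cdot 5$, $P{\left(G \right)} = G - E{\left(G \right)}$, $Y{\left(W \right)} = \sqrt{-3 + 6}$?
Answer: $1521$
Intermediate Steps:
$Y{\left(W \right)} = \sqrt{3}$
$P{\left(G \right)} = 2 + G$ ($P{\left(G \right)} = G - -2 = G + 2 = 2 + G$)
$l{\left(U \right)} = \frac{5 U}{2}$ ($l{\left(U \right)} = U \frac{1}{2} \cdot 5 = \frac{U}{2} \cdot 5 = \frac{5 U}{2}$)
$\left(p{\left(l{\left(P{\left(Y{\left(4 \right)} \right)} \right)} \right)} - 47\right)^{2} = \left(8 - 47\right)^{2} = \left(-39\right)^{2} = 1521$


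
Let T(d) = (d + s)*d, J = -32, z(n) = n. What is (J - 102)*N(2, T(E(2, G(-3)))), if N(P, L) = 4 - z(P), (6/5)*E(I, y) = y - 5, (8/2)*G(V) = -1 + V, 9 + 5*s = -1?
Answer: -268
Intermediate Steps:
s = -2 (s = -9/5 + (1/5)*(-1) = -9/5 - 1/5 = -2)
G(V) = -1/4 + V/4 (G(V) = (-1 + V)/4 = -1/4 + V/4)
E(I, y) = -25/6 + 5*y/6 (E(I, y) = 5*(y - 5)/6 = 5*(-5 + y)/6 = -25/6 + 5*y/6)
T(d) = d*(-2 + d) (T(d) = (d - 2)*d = (-2 + d)*d = d*(-2 + d))
N(P, L) = 4 - P
(J - 102)*N(2, T(E(2, G(-3)))) = (-32 - 102)*(4 - 1*2) = -134*(4 - 2) = -134*2 = -268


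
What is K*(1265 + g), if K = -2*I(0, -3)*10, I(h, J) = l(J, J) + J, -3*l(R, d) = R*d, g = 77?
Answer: 161040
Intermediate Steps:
l(R, d) = -R*d/3
I(h, J) = J - J²/3 (I(h, J) = -J*J/3 + J = -J²/3 + J = J - J²/3)
K = 120 (K = -2*(-3)*(3 - 1*(-3))/3*10 = -2*(-3)*(3 + 3)/3*10 = -2*(-3)*6/3*10 = -2*(-6)*10 = 12*10 = 120)
K*(1265 + g) = 120*(1265 + 77) = 120*1342 = 161040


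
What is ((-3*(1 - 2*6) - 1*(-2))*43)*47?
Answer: 70735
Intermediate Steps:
((-3*(1 - 2*6) - 1*(-2))*43)*47 = ((-3*(1 - 12) + 2)*43)*47 = ((-3*(-11) + 2)*43)*47 = ((33 + 2)*43)*47 = (35*43)*47 = 1505*47 = 70735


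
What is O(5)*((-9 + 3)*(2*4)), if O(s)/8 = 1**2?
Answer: -384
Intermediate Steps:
O(s) = 8 (O(s) = 8*1**2 = 8*1 = 8)
O(5)*((-9 + 3)*(2*4)) = 8*((-9 + 3)*(2*4)) = 8*(-6*8) = 8*(-48) = -384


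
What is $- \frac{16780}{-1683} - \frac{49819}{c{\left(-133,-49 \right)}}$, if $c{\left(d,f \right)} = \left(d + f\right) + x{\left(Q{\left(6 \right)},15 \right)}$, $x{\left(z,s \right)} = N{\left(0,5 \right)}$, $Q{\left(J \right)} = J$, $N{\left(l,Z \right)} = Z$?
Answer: $\frac{28938479}{99297} \approx 291.43$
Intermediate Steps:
$x{\left(z,s \right)} = 5$
$c{\left(d,f \right)} = 5 + d + f$ ($c{\left(d,f \right)} = \left(d + f\right) + 5 = 5 + d + f$)
$- \frac{16780}{-1683} - \frac{49819}{c{\left(-133,-49 \right)}} = - \frac{16780}{-1683} - \frac{49819}{5 - 133 - 49} = \left(-16780\right) \left(- \frac{1}{1683}\right) - \frac{49819}{-177} = \frac{16780}{1683} - - \frac{49819}{177} = \frac{16780}{1683} + \frac{49819}{177} = \frac{28938479}{99297}$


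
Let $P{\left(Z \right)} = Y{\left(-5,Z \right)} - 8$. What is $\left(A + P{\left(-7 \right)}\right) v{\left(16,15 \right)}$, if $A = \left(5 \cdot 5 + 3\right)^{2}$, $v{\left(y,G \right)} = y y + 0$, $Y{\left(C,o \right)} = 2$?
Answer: $199168$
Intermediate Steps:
$P{\left(Z \right)} = -6$ ($P{\left(Z \right)} = 2 - 8 = -6$)
$v{\left(y,G \right)} = y^{2}$ ($v{\left(y,G \right)} = y^{2} + 0 = y^{2}$)
$A = 784$ ($A = \left(25 + 3\right)^{2} = 28^{2} = 784$)
$\left(A + P{\left(-7 \right)}\right) v{\left(16,15 \right)} = \left(784 - 6\right) 16^{2} = 778 \cdot 256 = 199168$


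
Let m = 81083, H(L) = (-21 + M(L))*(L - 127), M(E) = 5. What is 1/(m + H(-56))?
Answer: 1/84011 ≈ 1.1903e-5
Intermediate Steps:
H(L) = 2032 - 16*L (H(L) = (-21 + 5)*(L - 127) = -16*(-127 + L) = 2032 - 16*L)
1/(m + H(-56)) = 1/(81083 + (2032 - 16*(-56))) = 1/(81083 + (2032 + 896)) = 1/(81083 + 2928) = 1/84011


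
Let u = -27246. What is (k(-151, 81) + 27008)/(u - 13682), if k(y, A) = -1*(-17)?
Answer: -27025/40928 ≈ -0.66031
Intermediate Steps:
k(y, A) = 17
(k(-151, 81) + 27008)/(u - 13682) = (17 + 27008)/(-27246 - 13682) = 27025/(-40928) = 27025*(-1/40928) = -27025/40928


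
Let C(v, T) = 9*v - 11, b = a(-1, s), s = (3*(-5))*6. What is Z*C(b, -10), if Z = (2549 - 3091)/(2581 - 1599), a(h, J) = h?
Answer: 5420/491 ≈ 11.039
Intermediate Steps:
s = -90 (s = -15*6 = -90)
b = -1
C(v, T) = -11 + 9*v
Z = -271/491 (Z = -542/982 = -542*1/982 = -271/491 ≈ -0.55194)
Z*C(b, -10) = -271*(-11 + 9*(-1))/491 = -271*(-11 - 9)/491 = -271/491*(-20) = 5420/491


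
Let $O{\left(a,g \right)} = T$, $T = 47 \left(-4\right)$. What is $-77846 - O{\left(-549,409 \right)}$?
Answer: $-77658$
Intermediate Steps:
$T = -188$
$O{\left(a,g \right)} = -188$
$-77846 - O{\left(-549,409 \right)} = -77846 - -188 = -77846 + 188 = -77658$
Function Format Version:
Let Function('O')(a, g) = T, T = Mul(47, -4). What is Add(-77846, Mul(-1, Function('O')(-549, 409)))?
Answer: -77658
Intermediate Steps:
T = -188
Function('O')(a, g) = -188
Add(-77846, Mul(-1, Function('O')(-549, 409))) = Add(-77846, Mul(-1, -188)) = Add(-77846, 188) = -77658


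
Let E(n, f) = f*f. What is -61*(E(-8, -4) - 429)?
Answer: 25193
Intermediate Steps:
E(n, f) = f²
-61*(E(-8, -4) - 429) = -61*((-4)² - 429) = -61*(16 - 429) = -61*(-413) = 25193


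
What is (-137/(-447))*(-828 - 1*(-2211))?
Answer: 63157/149 ≈ 423.87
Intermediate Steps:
(-137/(-447))*(-828 - 1*(-2211)) = (-137*(-1/447))*(-828 + 2211) = (137/447)*1383 = 63157/149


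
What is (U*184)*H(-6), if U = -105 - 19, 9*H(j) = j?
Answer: 45632/3 ≈ 15211.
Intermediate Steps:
H(j) = j/9
U = -124
(U*184)*H(-6) = (-124*184)*((1/9)*(-6)) = -22816*(-2/3) = 45632/3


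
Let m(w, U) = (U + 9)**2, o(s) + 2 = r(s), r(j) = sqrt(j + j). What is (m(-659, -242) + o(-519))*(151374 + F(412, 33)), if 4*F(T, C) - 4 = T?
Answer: 8223286186 + 151478*I*sqrt(1038) ≈ 8.2233e+9 + 4.8803e+6*I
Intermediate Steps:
r(j) = sqrt(2)*sqrt(j) (r(j) = sqrt(2*j) = sqrt(2)*sqrt(j))
F(T, C) = 1 + T/4
o(s) = -2 + sqrt(2)*sqrt(s)
m(w, U) = (9 + U)**2
(m(-659, -242) + o(-519))*(151374 + F(412, 33)) = ((9 - 242)**2 + (-2 + sqrt(2)*sqrt(-519)))*(151374 + (1 + (1/4)*412)) = ((-233)**2 + (-2 + sqrt(2)*(I*sqrt(519))))*(151374 + (1 + 103)) = (54289 + (-2 + I*sqrt(1038)))*(151374 + 104) = (54287 + I*sqrt(1038))*151478 = 8223286186 + 151478*I*sqrt(1038)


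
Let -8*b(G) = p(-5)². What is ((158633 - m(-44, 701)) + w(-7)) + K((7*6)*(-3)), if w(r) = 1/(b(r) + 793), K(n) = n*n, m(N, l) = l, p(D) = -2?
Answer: 275485682/1585 ≈ 1.7381e+5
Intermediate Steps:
b(G) = -½ (b(G) = -⅛*(-2)² = -⅛*4 = -½)
K(n) = n²
w(r) = 2/1585 (w(r) = 1/(-½ + 793) = 1/(1585/2) = 2/1585)
((158633 - m(-44, 701)) + w(-7)) + K((7*6)*(-3)) = ((158633 - 1*701) + 2/1585) + ((7*6)*(-3))² = ((158633 - 701) + 2/1585) + (42*(-3))² = (157932 + 2/1585) + (-126)² = 250322222/1585 + 15876 = 275485682/1585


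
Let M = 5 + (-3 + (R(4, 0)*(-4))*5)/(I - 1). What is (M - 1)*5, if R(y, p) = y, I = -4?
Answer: 103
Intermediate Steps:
M = 108/5 (M = 5 + (-3 + (4*(-4))*5)/(-4 - 1) = 5 + (-3 - 16*5)/(-5) = 5 + (-3 - 80)*(-1/5) = 5 - 83*(-1/5) = 5 + 83/5 = 108/5 ≈ 21.600)
(M - 1)*5 = (108/5 - 1)*5 = (103/5)*5 = 103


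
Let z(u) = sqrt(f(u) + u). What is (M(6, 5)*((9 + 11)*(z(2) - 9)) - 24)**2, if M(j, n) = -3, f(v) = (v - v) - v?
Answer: 266256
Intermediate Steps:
f(v) = -v (f(v) = 0 - v = -v)
z(u) = 0 (z(u) = sqrt(-u + u) = sqrt(0) = 0)
(M(6, 5)*((9 + 11)*(z(2) - 9)) - 24)**2 = (-3*(9 + 11)*(0 - 9) - 24)**2 = (-60*(-9) - 24)**2 = (-3*(-180) - 24)**2 = (540 - 24)**2 = 516**2 = 266256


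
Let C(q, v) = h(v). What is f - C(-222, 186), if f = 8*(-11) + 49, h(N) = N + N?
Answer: -411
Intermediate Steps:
h(N) = 2*N
C(q, v) = 2*v
f = -39 (f = -88 + 49 = -39)
f - C(-222, 186) = -39 - 2*186 = -39 - 1*372 = -39 - 372 = -411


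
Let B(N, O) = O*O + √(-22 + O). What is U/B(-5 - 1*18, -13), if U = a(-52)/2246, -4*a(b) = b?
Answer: 2197/64226616 - 13*I*√35/64226616 ≈ 3.4207e-5 - 1.1975e-6*I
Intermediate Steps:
a(b) = -b/4
U = 13/2246 (U = -¼*(-52)/2246 = 13*(1/2246) = 13/2246 ≈ 0.0057881)
B(N, O) = O² + √(-22 + O)
U/B(-5 - 1*18, -13) = 13/(2246*((-13)² + √(-22 - 13))) = 13/(2246*(169 + √(-35))) = 13/(2246*(169 + I*√35))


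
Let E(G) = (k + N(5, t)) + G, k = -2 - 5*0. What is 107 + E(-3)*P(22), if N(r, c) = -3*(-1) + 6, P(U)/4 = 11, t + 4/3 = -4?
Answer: 283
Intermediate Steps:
t = -16/3 (t = -4/3 - 4 = -16/3 ≈ -5.3333)
P(U) = 44 (P(U) = 4*11 = 44)
k = -2 (k = -2 + 0 = -2)
N(r, c) = 9 (N(r, c) = 3 + 6 = 9)
E(G) = 7 + G (E(G) = (-2 + 9) + G = 7 + G)
107 + E(-3)*P(22) = 107 + (7 - 3)*44 = 107 + 4*44 = 107 + 176 = 283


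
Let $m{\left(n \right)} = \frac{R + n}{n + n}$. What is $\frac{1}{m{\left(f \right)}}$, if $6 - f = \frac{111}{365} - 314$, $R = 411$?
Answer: $\frac{116689}{133352} \approx 0.87504$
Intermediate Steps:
$f = \frac{116689}{365}$ ($f = 6 - \left(\frac{111}{365} - 314\right) = 6 - - \frac{114499}{365} = 6 + \frac{114499}{365} = \frac{116689}{365} \approx 319.7$)
$m{\left(n \right)} = \frac{411 + n}{2 n}$ ($m{\left(n \right)} = \frac{411 + n}{n + n} = \frac{411 + n}{2 n}$)
$\frac{1}{m{\left(f \right)}} = \frac{1}{\frac{1}{2} \frac{1}{\frac{116689}{365}} \left(411 + \frac{116689}{365}\right)} = \frac{1}{\frac{1}{2} \cdot \frac{365}{116689} \cdot \frac{266704}{365}} = \frac{1}{\frac{133352}{116689}} = \frac{116689}{133352}$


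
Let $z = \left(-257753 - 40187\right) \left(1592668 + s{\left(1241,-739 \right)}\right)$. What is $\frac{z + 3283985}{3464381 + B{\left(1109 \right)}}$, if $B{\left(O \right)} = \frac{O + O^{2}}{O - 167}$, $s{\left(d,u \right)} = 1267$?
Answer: $- \frac{24852770818885}{181370994} \approx -1.3703 \cdot 10^{5}$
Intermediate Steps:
$z = -474896993900$ ($z = \left(-257753 - 40187\right) \left(1592668 + 1267\right) = \left(-297940\right) 1593935 = -474896993900$)
$B{\left(O \right)} = \frac{O + O^{2}}{-167 + O}$
$\frac{z + 3283985}{3464381 + B{\left(1109 \right)}} = \frac{-474896993900 + 3283985}{3464381 + \frac{1109 \left(1 + 1109\right)}{-167 + 1109}} = - \frac{474893709915}{3464381 + 1109 \cdot \frac{1}{942} \cdot 1110} = - \frac{474893709915}{3464381 + \frac{205165}{157}} = - \frac{474893709915}{\frac{544112982}{157}} = \left(-474893709915\right) \frac{157}{544112982} = - \frac{24852770818885}{181370994}$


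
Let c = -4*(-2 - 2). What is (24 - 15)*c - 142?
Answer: 2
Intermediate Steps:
c = 16 (c = -4*(-4) = 16)
(24 - 15)*c - 142 = (24 - 15)*16 - 142 = 9*16 - 142 = 144 - 142 = 2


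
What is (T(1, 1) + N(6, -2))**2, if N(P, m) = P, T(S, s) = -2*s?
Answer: 16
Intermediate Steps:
(T(1, 1) + N(6, -2))**2 = (-2*1 + 6)**2 = (-2 + 6)**2 = 4**2 = 16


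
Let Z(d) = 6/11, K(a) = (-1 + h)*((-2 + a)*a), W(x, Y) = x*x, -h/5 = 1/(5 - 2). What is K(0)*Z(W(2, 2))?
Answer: 0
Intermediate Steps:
h = -5/3 (h = -5/(5 - 2) = -5/3 ≈ -1.6667)
W(x, Y) = x²
K(a) = -8*a*(-2 + a)/3 (K(a) = (-1 - 5/3)*((-2 + a)*a) = -8*a*(-2 + a)/3)
Z(d) = 6/11 (Z(d) = 6*(1/11) = 6/11)
K(0)*Z(W(2, 2)) = ((8/3)*0*(2 - 1*0))*(6/11) = ((8/3)*0*(2 + 0))*(6/11) = ((8/3)*0*2)*(6/11) = 0*(6/11) = 0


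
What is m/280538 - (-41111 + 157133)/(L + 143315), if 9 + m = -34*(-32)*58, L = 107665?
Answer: -696374864/2933726135 ≈ -0.23737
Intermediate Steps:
m = 63095 (m = -9 - 34*(-32)*58 = -9 + 1088*58 = -9 + 63104 = 63095)
m/280538 - (-41111 + 157133)/(L + 143315) = 63095/280538 - (-41111 + 157133)/(107665 + 143315) = 63095*(1/280538) - 116022/250980 = 63095/280538 - 116022/250980 = 63095/280538 - 1*19337/41830 = 63095/280538 - 19337/41830 = -696374864/2933726135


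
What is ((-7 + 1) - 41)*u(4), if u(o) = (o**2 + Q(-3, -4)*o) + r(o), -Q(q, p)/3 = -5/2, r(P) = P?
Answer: -2350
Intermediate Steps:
Q(q, p) = 15/2 (Q(q, p) = -(-15)/2 = -3*(-5/2) = 15/2)
u(o) = o**2 + 17*o/2 (u(o) = (o**2 + 15*o/2) + o = o**2 + 17*o/2)
((-7 + 1) - 41)*u(4) = ((-7 + 1) - 41)*((1/2)*4*(17 + 2*4)) = (-6 - 41)*((1/2)*4*(17 + 8)) = -47*4*25/2 = -47*50 = -2350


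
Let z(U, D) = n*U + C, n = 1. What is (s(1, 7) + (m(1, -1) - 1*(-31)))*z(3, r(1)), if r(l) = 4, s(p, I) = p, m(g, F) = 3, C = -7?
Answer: -140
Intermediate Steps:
z(U, D) = -7 + U (z(U, D) = 1*U - 7 = U - 7 = -7 + U)
(s(1, 7) + (m(1, -1) - 1*(-31)))*z(3, r(1)) = (1 + (3 - 1*(-31)))*(-7 + 3) = (1 + (3 + 31))*(-4) = (1 + 34)*(-4) = 35*(-4) = -140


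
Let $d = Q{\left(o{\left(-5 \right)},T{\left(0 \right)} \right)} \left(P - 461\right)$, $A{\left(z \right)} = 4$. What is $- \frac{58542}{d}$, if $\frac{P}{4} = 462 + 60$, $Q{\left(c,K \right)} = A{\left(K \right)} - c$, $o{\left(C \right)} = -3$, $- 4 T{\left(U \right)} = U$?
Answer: $- \frac{58542}{11389} \approx -5.1402$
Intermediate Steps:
$T{\left(U \right)} = - \frac{U}{4}$
$Q{\left(c,K \right)} = 4 - c$
$P = 2088$ ($P = 4 \left(462 + 60\right) = 4 \cdot 522 = 2088$)
$d = 11389$ ($d = \left(4 - -3\right) \left(2088 - 461\right) = \left(4 + 3\right) 1627 = 7 \cdot 1627 = 11389$)
$- \frac{58542}{d} = - \frac{58542}{11389}$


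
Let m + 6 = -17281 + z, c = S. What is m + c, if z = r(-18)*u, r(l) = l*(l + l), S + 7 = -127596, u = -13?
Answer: -153314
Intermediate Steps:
S = -127603 (S = -7 - 127596 = -127603)
c = -127603
r(l) = 2*l² (r(l) = l*(2*l) = 2*l²)
z = -8424 (z = (2*(-18)²)*(-13) = (2*324)*(-13) = 648*(-13) = -8424)
m = -25711 (m = -6 + (-17281 - 8424) = -6 - 25705 = -25711)
m + c = -25711 - 127603 = -153314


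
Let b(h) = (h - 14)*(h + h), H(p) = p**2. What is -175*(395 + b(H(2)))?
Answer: -55125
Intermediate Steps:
b(h) = 2*h*(-14 + h) (b(h) = (-14 + h)*(2*h) = 2*h*(-14 + h))
-175*(395 + b(H(2))) = -175*(395 + 2*2**2*(-14 + 2**2)) = -175*(395 + 2*4*(-14 + 4)) = -175*(395 + 2*4*(-10)) = -175*(395 - 80) = -175*315 = -55125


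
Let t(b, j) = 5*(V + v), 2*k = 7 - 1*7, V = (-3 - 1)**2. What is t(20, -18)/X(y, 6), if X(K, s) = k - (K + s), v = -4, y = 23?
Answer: -60/29 ≈ -2.0690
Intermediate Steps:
V = 16 (V = (-4)**2 = 16)
k = 0 (k = (7 - 1*7)/2 = (7 - 7)/2 = (1/2)*0 = 0)
t(b, j) = 60 (t(b, j) = 5*(16 - 4) = 5*12 = 60)
X(K, s) = -K - s (X(K, s) = 0 - (K + s) = 0 + (-K - s) = -K - s)
t(20, -18)/X(y, 6) = 60/(-1*23 - 1*6) = 60/(-23 - 6) = 60/(-29) = 60*(-1/29) = -60/29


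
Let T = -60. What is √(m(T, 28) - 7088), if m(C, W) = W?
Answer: 2*I*√1765 ≈ 84.024*I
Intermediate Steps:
√(m(T, 28) - 7088) = √(28 - 7088) = √(-7060) = 2*I*√1765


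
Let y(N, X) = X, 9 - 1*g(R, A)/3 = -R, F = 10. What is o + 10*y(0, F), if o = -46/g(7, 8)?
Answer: 2377/24 ≈ 99.042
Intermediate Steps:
g(R, A) = 27 + 3*R (g(R, A) = 27 - (-3)*R = 27 + 3*R)
o = -23/24 (o = -46/(27 + 3*7) = -46/(27 + 21) = -46/48 = -46*1/48 = -23/24 ≈ -0.95833)
o + 10*y(0, F) = -23/24 + 10*10 = -23/24 + 100 = 2377/24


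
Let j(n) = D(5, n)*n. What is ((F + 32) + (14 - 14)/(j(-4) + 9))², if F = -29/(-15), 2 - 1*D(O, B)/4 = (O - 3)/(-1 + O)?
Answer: 259081/225 ≈ 1151.5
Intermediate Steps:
D(O, B) = 8 - 4*(-3 + O)/(-1 + O) (D(O, B) = 8 - 4*(O - 3)/(-1 + O) = 8 - 4*(-3 + O)/(-1 + O))
j(n) = 6*n (j(n) = (4*(1 + 5)/(-1 + 5))*n = (4*6/4)*n = (4*(¼)*6)*n = 6*n)
F = 29/15 (F = -29*(-1/15) = 29/15 ≈ 1.9333)
((F + 32) + (14 - 14)/(j(-4) + 9))² = ((29/15 + 32) + (14 - 14)/(6*(-4) + 9))² = (509/15 + 0/(-24 + 9))² = (509/15 + 0/(-15))² = (509/15 + 0*(-1/15))² = (509/15 + 0)² = (509/15)² = 259081/225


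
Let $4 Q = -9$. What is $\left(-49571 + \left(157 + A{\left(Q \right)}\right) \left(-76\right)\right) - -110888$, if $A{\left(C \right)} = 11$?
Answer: $48549$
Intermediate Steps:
$Q = - \frac{9}{4}$ ($Q = \frac{1}{4} \left(-9\right) = - \frac{9}{4} \approx -2.25$)
$\left(-49571 + \left(157 + A{\left(Q \right)}\right) \left(-76\right)\right) - -110888 = \left(-49571 + \left(157 + 11\right) \left(-76\right)\right) - -110888 = \left(-49571 + 168 \left(-76\right)\right) + 110888 = \left(-49571 - 12768\right) + 110888 = -62339 + 110888 = 48549$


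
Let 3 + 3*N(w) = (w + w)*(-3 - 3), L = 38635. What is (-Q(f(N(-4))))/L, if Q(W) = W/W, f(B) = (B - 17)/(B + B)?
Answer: -1/38635 ≈ -2.5883e-5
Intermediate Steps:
N(w) = -1 - 4*w (N(w) = -1 + ((w + w)*(-3 - 3))/3 = -1 + ((2*w)*(-6))/3 = -1 + (-12*w)/3 = -1 - 4*w)
f(B) = (-17 + B)/(2*B) (f(B) = (-17 + B)/((2*B)) = (-17 + B)*(1/(2*B)) = (-17 + B)/(2*B))
Q(W) = 1
(-Q(f(N(-4))))/L = -1*1/38635 = -1/38635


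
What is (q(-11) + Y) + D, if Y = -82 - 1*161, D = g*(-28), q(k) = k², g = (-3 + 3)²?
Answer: -122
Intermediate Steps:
g = 0 (g = 0² = 0)
D = 0 (D = 0*(-28) = 0)
Y = -243 (Y = -82 - 161 = -243)
(q(-11) + Y) + D = ((-11)² - 243) + 0 = (121 - 243) + 0 = -122 + 0 = -122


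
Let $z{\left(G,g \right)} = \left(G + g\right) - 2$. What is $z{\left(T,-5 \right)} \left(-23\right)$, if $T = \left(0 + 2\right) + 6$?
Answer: $-23$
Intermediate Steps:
$T = 8$ ($T = 2 + 6 = 8$)
$z{\left(G,g \right)} = -2 + G + g$
$z{\left(T,-5 \right)} \left(-23\right) = \left(-2 + 8 - 5\right) \left(-23\right) = 1 \left(-23\right) = -23$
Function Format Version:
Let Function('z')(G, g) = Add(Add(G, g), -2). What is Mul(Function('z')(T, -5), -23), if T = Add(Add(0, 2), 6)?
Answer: -23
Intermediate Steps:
T = 8 (T = Add(2, 6) = 8)
Function('z')(G, g) = Add(-2, G, g)
Mul(Function('z')(T, -5), -23) = Mul(Add(-2, 8, -5), -23) = Mul(1, -23) = -23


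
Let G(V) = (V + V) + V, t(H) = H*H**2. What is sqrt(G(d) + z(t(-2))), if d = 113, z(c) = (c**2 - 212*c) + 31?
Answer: sqrt(2130) ≈ 46.152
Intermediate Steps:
t(H) = H**3
z(c) = 31 + c**2 - 212*c
G(V) = 3*V (G(V) = 2*V + V = 3*V)
sqrt(G(d) + z(t(-2))) = sqrt(3*113 + (31 + ((-2)**3)**2 - 212*(-2)**3)) = sqrt(339 + (31 + (-8)**2 - 212*(-8))) = sqrt(339 + (31 + 64 + 1696)) = sqrt(339 + 1791) = sqrt(2130)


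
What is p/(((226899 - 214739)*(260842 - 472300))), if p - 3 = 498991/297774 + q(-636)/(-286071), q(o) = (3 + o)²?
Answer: -92995201979/73012471453951511040 ≈ -1.2737e-9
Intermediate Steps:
p = 92995201979/28394835318 (p = 3 + (498991/297774 + (3 - 636)²/(-286071)) = 3 + (498991*(1/297774) + (-633)²*(-1/286071)) = 3 + (498991/297774 + 400689*(-1/286071)) = 3 + (498991/297774 - 133563/95357) = 3 + 7810696025/28394835318 = 92995201979/28394835318 ≈ 3.2751)
p/(((226899 - 214739)*(260842 - 472300))) = 92995201979/(28394835318*(((226899 - 214739)*(260842 - 472300)))) = 92995201979/(28394835318*((12160*(-211458)))) = (92995201979/28394835318)/(-2571329280) = (92995201979/28394835318)*(-1/2571329280) = -92995201979/73012471453951511040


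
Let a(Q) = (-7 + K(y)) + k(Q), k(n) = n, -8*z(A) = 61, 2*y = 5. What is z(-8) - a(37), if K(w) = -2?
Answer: -285/8 ≈ -35.625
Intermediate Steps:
y = 5/2 (y = (1/2)*5 = 5/2 ≈ 2.5000)
z(A) = -61/8 (z(A) = -1/8*61 = -61/8)
a(Q) = -9 + Q (a(Q) = (-7 - 2) + Q = -9 + Q)
z(-8) - a(37) = -61/8 - (-9 + 37) = -61/8 - 1*28 = -61/8 - 28 = -285/8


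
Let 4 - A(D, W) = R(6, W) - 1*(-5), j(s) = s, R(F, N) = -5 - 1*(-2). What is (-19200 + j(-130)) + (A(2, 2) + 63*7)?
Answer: -18887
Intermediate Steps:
R(F, N) = -3 (R(F, N) = -5 + 2 = -3)
A(D, W) = 2 (A(D, W) = 4 - (-3 - 1*(-5)) = 4 - (-3 + 5) = 4 - 1*2 = 4 - 2 = 2)
(-19200 + j(-130)) + (A(2, 2) + 63*7) = (-19200 - 130) + (2 + 63*7) = -19330 + (2 + 441) = -19330 + 443 = -18887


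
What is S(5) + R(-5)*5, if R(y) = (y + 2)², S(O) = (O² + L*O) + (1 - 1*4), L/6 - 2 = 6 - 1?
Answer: 277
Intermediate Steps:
L = 42 (L = 12 + 6*(6 - 1) = 12 + 6*5 = 12 + 30 = 42)
S(O) = -3 + O² + 42*O (S(O) = (O² + 42*O) + (1 - 1*4) = (O² + 42*O) + (1 - 4) = (O² + 42*O) - 3 = -3 + O² + 42*O)
R(y) = (2 + y)²
S(5) + R(-5)*5 = (-3 + 5² + 42*5) + (2 - 5)²*5 = (-3 + 25 + 210) + (-3)²*5 = 232 + 9*5 = 232 + 45 = 277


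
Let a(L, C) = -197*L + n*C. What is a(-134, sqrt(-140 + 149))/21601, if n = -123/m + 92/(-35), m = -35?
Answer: 924023/756035 ≈ 1.2222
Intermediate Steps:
n = 31/35 (n = -123/(-35) + 92/(-35) = -123*(-1/35) + 92*(-1/35) = 123/35 - 92/35 = 31/35 ≈ 0.88571)
a(L, C) = -197*L + 31*C/35
a(-134, sqrt(-140 + 149))/21601 = (-197*(-134) + 31*sqrt(-140 + 149)/35)/21601 = (26398 + 31*sqrt(9)/35)*(1/21601) = (26398 + (31/35)*3)*(1/21601) = (26398 + 93/35)*(1/21601) = (924023/35)*(1/21601) = 924023/756035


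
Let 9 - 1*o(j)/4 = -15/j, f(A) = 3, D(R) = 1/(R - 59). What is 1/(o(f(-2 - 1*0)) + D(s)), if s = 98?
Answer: 39/2185 ≈ 0.017849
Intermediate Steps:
D(R) = 1/(-59 + R)
o(j) = 36 + 60/j (o(j) = 36 - (-60)/j = 36 + 60/j)
1/(o(f(-2 - 1*0)) + D(s)) = 1/((36 + 60/3) + 1/(-59 + 98)) = 1/((36 + 60*(⅓)) + 1/39) = 1/((36 + 20) + 1/39) = 1/(56 + 1/39) = 1/(2185/39) = 39/2185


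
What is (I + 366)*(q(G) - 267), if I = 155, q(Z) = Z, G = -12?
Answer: -145359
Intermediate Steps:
(I + 366)*(q(G) - 267) = (155 + 366)*(-12 - 267) = 521*(-279) = -145359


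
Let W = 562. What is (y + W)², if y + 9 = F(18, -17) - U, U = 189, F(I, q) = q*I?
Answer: 3364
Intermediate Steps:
F(I, q) = I*q
y = -504 (y = -9 + (18*(-17) - 1*189) = -9 + (-306 - 189) = -9 - 495 = -504)
(y + W)² = (-504 + 562)² = 58² = 3364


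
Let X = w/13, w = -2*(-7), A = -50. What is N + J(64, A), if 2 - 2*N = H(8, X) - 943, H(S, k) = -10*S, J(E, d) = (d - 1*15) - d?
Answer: 995/2 ≈ 497.50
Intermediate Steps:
w = 14
X = 14/13 ≈ 1.0769
J(E, d) = -15 (J(E, d) = (d - 15) - d = (-15 + d) - d = -15)
N = 1025/2 (N = 1 - (-10*8 - 943)/2 = 1 - (-80 - 943)/2 = 1 - ½*(-1023) = 1 + 1023/2 = 1025/2 ≈ 512.50)
N + J(64, A) = 1025/2 - 15 = 995/2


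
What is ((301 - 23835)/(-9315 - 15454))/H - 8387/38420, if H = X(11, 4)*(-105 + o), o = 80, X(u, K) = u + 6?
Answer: -1049325383/4758124900 ≈ -0.22053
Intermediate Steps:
X(u, K) = 6 + u
H = -425 (H = (6 + 11)*(-105 + 80) = 17*(-25) = -425)
((301 - 23835)/(-9315 - 15454))/H - 8387/38420 = ((301 - 23835)/(-9315 - 15454))/(-425) - 8387/38420 = -23534/(-24769)*(-1/425) - 8387*1/38420 = -23534*(-1/24769)*(-1/425) - 8387/38420 = (23534/24769)*(-1/425) - 8387/38420 = -23534/10526825 - 8387/38420 = -1049325383/4758124900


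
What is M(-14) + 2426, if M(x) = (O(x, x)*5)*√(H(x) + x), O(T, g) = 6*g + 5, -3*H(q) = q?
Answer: 2426 - 790*I*√21/3 ≈ 2426.0 - 1206.7*I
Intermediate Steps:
H(q) = -q/3
O(T, g) = 5 + 6*g
M(x) = √6*√x*(25 + 30*x)/3 (M(x) = ((5 + 6*x)*5)*√(-x/3 + x) = (25 + 30*x)*√(2*x/3) = (25 + 30*x)*(√6*√x/3) = √6*√x*(25 + 30*x)/3)
M(-14) + 2426 = √6*√(-14)*(25/3 + 10*(-14)) + 2426 = √6*(I*√14)*(25/3 - 140) + 2426 = √6*(I*√14)*(-395/3) + 2426 = -790*I*√21/3 + 2426 = 2426 - 790*I*√21/3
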